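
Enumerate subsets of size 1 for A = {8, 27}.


|A| = 2, so A has C(2,1) = 2 subsets of size 1.
Enumerate by choosing 1 elements from A at a time:
{8}, {27}

1-element subsets (2 total): {8}, {27}


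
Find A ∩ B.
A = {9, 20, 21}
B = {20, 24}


A ∩ B = elements in both A and B
A = {9, 20, 21}
B = {20, 24}
A ∩ B = {20}

A ∩ B = {20}


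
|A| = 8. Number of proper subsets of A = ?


Total subsets = 2^n = 2^8 = 256
Proper subsets exclude the set itself: 2^n - 1
= 256 - 1
= 255

Number of proper subsets = 255


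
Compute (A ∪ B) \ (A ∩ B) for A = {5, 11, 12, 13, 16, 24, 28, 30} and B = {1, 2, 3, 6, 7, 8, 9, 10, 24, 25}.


A △ B = (A \ B) ∪ (B \ A) = elements in exactly one of A or B
A \ B = {5, 11, 12, 13, 16, 28, 30}
B \ A = {1, 2, 3, 6, 7, 8, 9, 10, 25}
A △ B = {1, 2, 3, 5, 6, 7, 8, 9, 10, 11, 12, 13, 16, 25, 28, 30}

A △ B = {1, 2, 3, 5, 6, 7, 8, 9, 10, 11, 12, 13, 16, 25, 28, 30}


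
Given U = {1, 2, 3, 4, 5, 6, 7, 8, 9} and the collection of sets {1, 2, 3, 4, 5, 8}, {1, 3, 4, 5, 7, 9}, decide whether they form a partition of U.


A partition requires: (1) non-empty parts, (2) pairwise disjoint, (3) union = U
Parts: {1, 2, 3, 4, 5, 8}, {1, 3, 4, 5, 7, 9}
Union of parts: {1, 2, 3, 4, 5, 7, 8, 9}
U = {1, 2, 3, 4, 5, 6, 7, 8, 9}
All non-empty? True
Pairwise disjoint? False
Covers U? False

No, not a valid partition


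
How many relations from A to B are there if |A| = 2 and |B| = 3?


A relation from A to B is any subset of A × B.
|A × B| = 2 × 3 = 6
# relations = 2^|A × B| = 2^6 = 64

Number of relations = 64


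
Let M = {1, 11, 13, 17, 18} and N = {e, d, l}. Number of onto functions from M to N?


n = |M| = 5, k = |N| = 3. Surjections via inclusion-exclusion:
S(n,k) = Σ(-1)^i × C(k,i) × (k-i)^n, i=0 to k
i=0: (-1)^0×C(3,0)×3^5 = 243
i=1: (-1)^1×C(3,1)×2^5 = -96
i=2: (-1)^2×C(3,2)×1^5 = 3
i=3: (-1)^3×C(3,3)×0^5 = 0
Total = 150

Number of surjections = 150


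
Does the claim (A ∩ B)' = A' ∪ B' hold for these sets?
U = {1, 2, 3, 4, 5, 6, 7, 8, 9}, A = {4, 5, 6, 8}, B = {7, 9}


LHS: A ∩ B = ∅
(A ∩ B)' = U \ (A ∩ B) = {1, 2, 3, 4, 5, 6, 7, 8, 9}
A' = {1, 2, 3, 7, 9}, B' = {1, 2, 3, 4, 5, 6, 8}
Claimed RHS: A' ∪ B' = {1, 2, 3, 4, 5, 6, 7, 8, 9}
Identity is VALID: LHS = RHS = {1, 2, 3, 4, 5, 6, 7, 8, 9} ✓

Identity is valid. (A ∩ B)' = A' ∪ B' = {1, 2, 3, 4, 5, 6, 7, 8, 9}


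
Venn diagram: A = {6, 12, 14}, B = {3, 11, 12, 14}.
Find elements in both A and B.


A = {6, 12, 14}
B = {3, 11, 12, 14}
Region: in both A and B
Elements: {12, 14}

Elements in both A and B: {12, 14}


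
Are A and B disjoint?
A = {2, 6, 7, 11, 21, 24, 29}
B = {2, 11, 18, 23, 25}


Disjoint means A ∩ B = ∅.
A ∩ B = {2, 11}
A ∩ B ≠ ∅, so A and B are NOT disjoint.

No, A and B are not disjoint (A ∩ B = {2, 11})


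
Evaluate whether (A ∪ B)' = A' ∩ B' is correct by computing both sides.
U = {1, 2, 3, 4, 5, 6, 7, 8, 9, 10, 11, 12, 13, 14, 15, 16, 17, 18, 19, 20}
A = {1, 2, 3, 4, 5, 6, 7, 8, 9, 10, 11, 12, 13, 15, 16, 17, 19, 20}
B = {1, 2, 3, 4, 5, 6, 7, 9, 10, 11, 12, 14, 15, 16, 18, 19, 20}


LHS: A ∪ B = {1, 2, 3, 4, 5, 6, 7, 8, 9, 10, 11, 12, 13, 14, 15, 16, 17, 18, 19, 20}
(A ∪ B)' = U \ (A ∪ B) = ∅
A' = {14, 18}, B' = {8, 13, 17}
Claimed RHS: A' ∩ B' = ∅
Identity is VALID: LHS = RHS = ∅ ✓

Identity is valid. (A ∪ B)' = A' ∩ B' = ∅


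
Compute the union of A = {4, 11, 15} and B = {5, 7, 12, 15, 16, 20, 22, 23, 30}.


A ∪ B = all elements in A or B (or both)
A = {4, 11, 15}
B = {5, 7, 12, 15, 16, 20, 22, 23, 30}
A ∪ B = {4, 5, 7, 11, 12, 15, 16, 20, 22, 23, 30}

A ∪ B = {4, 5, 7, 11, 12, 15, 16, 20, 22, 23, 30}


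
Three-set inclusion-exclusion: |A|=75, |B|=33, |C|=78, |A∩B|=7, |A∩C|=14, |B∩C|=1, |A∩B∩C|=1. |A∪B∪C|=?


|A∪B∪C| = |A|+|B|+|C| - |A∩B|-|A∩C|-|B∩C| + |A∩B∩C|
= 75+33+78 - 7-14-1 + 1
= 186 - 22 + 1
= 165

|A ∪ B ∪ C| = 165


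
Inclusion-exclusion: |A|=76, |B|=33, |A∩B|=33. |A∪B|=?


|A ∪ B| = |A| + |B| - |A ∩ B|
= 76 + 33 - 33
= 76

|A ∪ B| = 76


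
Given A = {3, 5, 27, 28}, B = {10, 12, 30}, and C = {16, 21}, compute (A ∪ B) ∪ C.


A ∪ B = {3, 5, 10, 12, 27, 28, 30}
(A ∪ B) ∪ C = {3, 5, 10, 12, 16, 21, 27, 28, 30}

A ∪ B ∪ C = {3, 5, 10, 12, 16, 21, 27, 28, 30}


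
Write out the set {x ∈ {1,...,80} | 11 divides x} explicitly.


Checking each candidate:
Condition: multiples of 11 in {1,...,80}
Result = {11, 22, 33, 44, 55, 66, 77}

{11, 22, 33, 44, 55, 66, 77}


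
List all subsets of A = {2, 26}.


|A| = 2, so |P(A)| = 2^2 = 4
Enumerate subsets by cardinality (0 to 2):
∅, {2}, {26}, {2, 26}

P(A) has 4 subsets: ∅, {2}, {26}, {2, 26}


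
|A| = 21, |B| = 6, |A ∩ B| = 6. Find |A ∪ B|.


|A ∪ B| = |A| + |B| - |A ∩ B|
= 21 + 6 - 6
= 21

|A ∪ B| = 21


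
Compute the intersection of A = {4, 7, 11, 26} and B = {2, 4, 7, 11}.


A ∩ B = elements in both A and B
A = {4, 7, 11, 26}
B = {2, 4, 7, 11}
A ∩ B = {4, 7, 11}

A ∩ B = {4, 7, 11}


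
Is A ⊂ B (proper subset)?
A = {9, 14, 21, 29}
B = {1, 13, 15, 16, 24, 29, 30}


A ⊂ B requires: A ⊆ B AND A ≠ B.
A ⊆ B? No
A ⊄ B, so A is not a proper subset.

No, A is not a proper subset of B


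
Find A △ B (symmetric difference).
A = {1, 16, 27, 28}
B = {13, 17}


A △ B = (A \ B) ∪ (B \ A) = elements in exactly one of A or B
A \ B = {1, 16, 27, 28}
B \ A = {13, 17}
A △ B = {1, 13, 16, 17, 27, 28}

A △ B = {1, 13, 16, 17, 27, 28}


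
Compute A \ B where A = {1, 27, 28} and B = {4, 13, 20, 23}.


A \ B = elements in A but not in B
A = {1, 27, 28}
B = {4, 13, 20, 23}
Remove from A any elements in B
A \ B = {1, 27, 28}

A \ B = {1, 27, 28}


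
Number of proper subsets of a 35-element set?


Total subsets = 2^n = 2^35 = 34359738368
Proper subsets exclude the set itself: 2^n - 1
= 34359738368 - 1
= 34359738367

Number of proper subsets = 34359738367


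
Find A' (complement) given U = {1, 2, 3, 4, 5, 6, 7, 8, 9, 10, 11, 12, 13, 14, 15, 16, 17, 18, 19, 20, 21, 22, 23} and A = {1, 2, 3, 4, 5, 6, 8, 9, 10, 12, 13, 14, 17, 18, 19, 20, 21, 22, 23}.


Aᶜ = U \ A = elements in U but not in A
U = {1, 2, 3, 4, 5, 6, 7, 8, 9, 10, 11, 12, 13, 14, 15, 16, 17, 18, 19, 20, 21, 22, 23}
A = {1, 2, 3, 4, 5, 6, 8, 9, 10, 12, 13, 14, 17, 18, 19, 20, 21, 22, 23}
Aᶜ = {7, 11, 15, 16}

Aᶜ = {7, 11, 15, 16}


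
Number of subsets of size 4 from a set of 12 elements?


C(n,k) = n! / (k!(n-k)!)
C(12,4) = 12! / (4!8!)
= 495

C(12,4) = 495


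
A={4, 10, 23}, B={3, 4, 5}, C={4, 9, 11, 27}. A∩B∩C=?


A ∩ B = {4}
(A ∩ B) ∩ C = {4}

A ∩ B ∩ C = {4}


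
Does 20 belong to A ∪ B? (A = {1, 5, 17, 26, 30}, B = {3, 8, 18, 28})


A = {1, 5, 17, 26, 30}, B = {3, 8, 18, 28}
A ∪ B = all elements in A or B
A ∪ B = {1, 3, 5, 8, 17, 18, 26, 28, 30}
Checking if 20 ∈ A ∪ B
20 is not in A ∪ B → False

20 ∉ A ∪ B


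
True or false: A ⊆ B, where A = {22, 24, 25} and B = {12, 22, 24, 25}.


A ⊆ B means every element of A is in B.
All elements of A are in B.
So A ⊆ B.

Yes, A ⊆ B


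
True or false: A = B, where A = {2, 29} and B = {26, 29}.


Two sets are equal iff they have exactly the same elements.
A = {2, 29}
B = {26, 29}
Differences: {2, 26}
A ≠ B

No, A ≠ B


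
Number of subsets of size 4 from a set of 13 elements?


C(n,k) = n! / (k!(n-k)!)
C(13,4) = 13! / (4!9!)
= 715

C(13,4) = 715


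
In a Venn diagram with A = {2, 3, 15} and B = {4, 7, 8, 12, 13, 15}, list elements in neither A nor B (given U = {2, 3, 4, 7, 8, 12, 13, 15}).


A = {2, 3, 15}
B = {4, 7, 8, 12, 13, 15}
Region: in neither A nor B (given U = {2, 3, 4, 7, 8, 12, 13, 15})
Elements: ∅

Elements in neither A nor B (given U = {2, 3, 4, 7, 8, 12, 13, 15}): ∅


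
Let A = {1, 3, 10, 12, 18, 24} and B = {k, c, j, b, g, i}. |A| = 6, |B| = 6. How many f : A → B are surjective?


n = |A| = 6, k = |B| = 6. Surjections via inclusion-exclusion:
S(n,k) = Σ(-1)^i × C(k,i) × (k-i)^n, i=0 to k
i=0: (-1)^0×C(6,0)×6^6 = 46656
i=1: (-1)^1×C(6,1)×5^6 = -93750
i=2: (-1)^2×C(6,2)×4^6 = 61440
i=3: (-1)^3×C(6,3)×3^6 = -14580
i=4: (-1)^4×C(6,4)×2^6 = 960
i=5: (-1)^5×C(6,5)×1^6 = -6
i=6: (-1)^6×C(6,6)×0^6 = 0
Total = 720

Number of surjections = 720


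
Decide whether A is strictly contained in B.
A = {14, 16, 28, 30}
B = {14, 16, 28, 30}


A ⊂ B requires: A ⊆ B AND A ≠ B.
A ⊆ B? Yes
A = B? Yes
A = B, so A is not a PROPER subset.

No, A is not a proper subset of B


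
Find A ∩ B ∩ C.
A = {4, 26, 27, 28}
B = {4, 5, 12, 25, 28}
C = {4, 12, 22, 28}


A ∩ B = {4, 28}
(A ∩ B) ∩ C = {4, 28}

A ∩ B ∩ C = {4, 28}


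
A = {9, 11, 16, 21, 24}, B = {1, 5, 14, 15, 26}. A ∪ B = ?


A ∪ B = all elements in A or B (or both)
A = {9, 11, 16, 21, 24}
B = {1, 5, 14, 15, 26}
A ∪ B = {1, 5, 9, 11, 14, 15, 16, 21, 24, 26}

A ∪ B = {1, 5, 9, 11, 14, 15, 16, 21, 24, 26}


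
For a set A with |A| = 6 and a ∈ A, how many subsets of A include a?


Subsets of A containing a correspond to subsets of A \ {a}, which has 5 elements.
Count = 2^(n-1) = 2^5
= 32

Number of subsets containing a = 32


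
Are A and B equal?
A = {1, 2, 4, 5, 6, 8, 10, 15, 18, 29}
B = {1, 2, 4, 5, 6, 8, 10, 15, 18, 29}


Two sets are equal iff they have exactly the same elements.
A = {1, 2, 4, 5, 6, 8, 10, 15, 18, 29}
B = {1, 2, 4, 5, 6, 8, 10, 15, 18, 29}
Same elements → A = B

Yes, A = B


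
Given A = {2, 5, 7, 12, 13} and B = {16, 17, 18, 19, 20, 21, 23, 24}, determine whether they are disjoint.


Disjoint means A ∩ B = ∅.
A ∩ B = ∅
A ∩ B = ∅, so A and B are disjoint.

Yes, A and B are disjoint


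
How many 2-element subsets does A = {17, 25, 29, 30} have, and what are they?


|A| = 4, so A has C(4,2) = 6 subsets of size 2.
Enumerate by choosing 2 elements from A at a time:
{17, 25}, {17, 29}, {17, 30}, {25, 29}, {25, 30}, {29, 30}

2-element subsets (6 total): {17, 25}, {17, 29}, {17, 30}, {25, 29}, {25, 30}, {29, 30}


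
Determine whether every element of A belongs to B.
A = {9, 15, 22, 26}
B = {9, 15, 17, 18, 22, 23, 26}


A ⊆ B means every element of A is in B.
All elements of A are in B.
So A ⊆ B.

Yes, A ⊆ B


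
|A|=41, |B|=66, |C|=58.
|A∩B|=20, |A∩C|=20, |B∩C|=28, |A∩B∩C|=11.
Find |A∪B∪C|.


|A∪B∪C| = |A|+|B|+|C| - |A∩B|-|A∩C|-|B∩C| + |A∩B∩C|
= 41+66+58 - 20-20-28 + 11
= 165 - 68 + 11
= 108

|A ∪ B ∪ C| = 108


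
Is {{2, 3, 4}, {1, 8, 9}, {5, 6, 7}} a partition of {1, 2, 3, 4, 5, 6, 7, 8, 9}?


A partition requires: (1) non-empty parts, (2) pairwise disjoint, (3) union = U
Parts: {2, 3, 4}, {1, 8, 9}, {5, 6, 7}
Union of parts: {1, 2, 3, 4, 5, 6, 7, 8, 9}
U = {1, 2, 3, 4, 5, 6, 7, 8, 9}
All non-empty? True
Pairwise disjoint? True
Covers U? True

Yes, valid partition


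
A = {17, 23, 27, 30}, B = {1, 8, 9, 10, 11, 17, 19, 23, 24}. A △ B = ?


A △ B = (A \ B) ∪ (B \ A) = elements in exactly one of A or B
A \ B = {27, 30}
B \ A = {1, 8, 9, 10, 11, 19, 24}
A △ B = {1, 8, 9, 10, 11, 19, 24, 27, 30}

A △ B = {1, 8, 9, 10, 11, 19, 24, 27, 30}


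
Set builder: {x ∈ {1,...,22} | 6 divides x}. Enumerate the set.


Checking each candidate:
Condition: multiples of 6 in {1,...,22}
Result = {6, 12, 18}

{6, 12, 18}


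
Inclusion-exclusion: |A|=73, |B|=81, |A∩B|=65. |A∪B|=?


|A ∪ B| = |A| + |B| - |A ∩ B|
= 73 + 81 - 65
= 89

|A ∪ B| = 89


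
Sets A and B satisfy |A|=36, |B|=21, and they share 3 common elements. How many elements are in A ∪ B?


|A ∪ B| = |A| + |B| - |A ∩ B|
= 36 + 21 - 3
= 54

|A ∪ B| = 54


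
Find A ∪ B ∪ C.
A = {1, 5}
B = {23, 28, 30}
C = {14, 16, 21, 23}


A ∪ B = {1, 5, 23, 28, 30}
(A ∪ B) ∪ C = {1, 5, 14, 16, 21, 23, 28, 30}

A ∪ B ∪ C = {1, 5, 14, 16, 21, 23, 28, 30}


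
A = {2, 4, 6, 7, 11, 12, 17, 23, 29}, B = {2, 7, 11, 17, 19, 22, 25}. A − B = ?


A \ B = elements in A but not in B
A = {2, 4, 6, 7, 11, 12, 17, 23, 29}
B = {2, 7, 11, 17, 19, 22, 25}
Remove from A any elements in B
A \ B = {4, 6, 12, 23, 29}

A \ B = {4, 6, 12, 23, 29}


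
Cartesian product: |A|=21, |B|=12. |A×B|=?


|A × B| = |A| × |B|
= 21 × 12
= 252

|A × B| = 252


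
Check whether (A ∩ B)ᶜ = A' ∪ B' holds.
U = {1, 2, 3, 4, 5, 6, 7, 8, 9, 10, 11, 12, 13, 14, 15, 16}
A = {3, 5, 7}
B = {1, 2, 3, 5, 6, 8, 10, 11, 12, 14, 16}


LHS: A ∩ B = {3, 5}
(A ∩ B)' = U \ (A ∩ B) = {1, 2, 4, 6, 7, 8, 9, 10, 11, 12, 13, 14, 15, 16}
A' = {1, 2, 4, 6, 8, 9, 10, 11, 12, 13, 14, 15, 16}, B' = {4, 7, 9, 13, 15}
Claimed RHS: A' ∪ B' = {1, 2, 4, 6, 7, 8, 9, 10, 11, 12, 13, 14, 15, 16}
Identity is VALID: LHS = RHS = {1, 2, 4, 6, 7, 8, 9, 10, 11, 12, 13, 14, 15, 16} ✓

Identity is valid. (A ∩ B)' = A' ∪ B' = {1, 2, 4, 6, 7, 8, 9, 10, 11, 12, 13, 14, 15, 16}


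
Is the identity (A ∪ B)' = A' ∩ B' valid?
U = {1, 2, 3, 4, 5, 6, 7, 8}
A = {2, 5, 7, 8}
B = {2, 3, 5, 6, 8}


LHS: A ∪ B = {2, 3, 5, 6, 7, 8}
(A ∪ B)' = U \ (A ∪ B) = {1, 4}
A' = {1, 3, 4, 6}, B' = {1, 4, 7}
Claimed RHS: A' ∩ B' = {1, 4}
Identity is VALID: LHS = RHS = {1, 4} ✓

Identity is valid. (A ∪ B)' = A' ∩ B' = {1, 4}


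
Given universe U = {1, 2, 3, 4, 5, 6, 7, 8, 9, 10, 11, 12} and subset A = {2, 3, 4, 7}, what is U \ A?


Aᶜ = U \ A = elements in U but not in A
U = {1, 2, 3, 4, 5, 6, 7, 8, 9, 10, 11, 12}
A = {2, 3, 4, 7}
Aᶜ = {1, 5, 6, 8, 9, 10, 11, 12}

Aᶜ = {1, 5, 6, 8, 9, 10, 11, 12}


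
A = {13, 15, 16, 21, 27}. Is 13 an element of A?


A = {13, 15, 16, 21, 27}
Checking if 13 is in A
13 is in A → True

13 ∈ A


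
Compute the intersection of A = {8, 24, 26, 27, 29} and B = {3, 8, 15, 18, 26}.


A ∩ B = elements in both A and B
A = {8, 24, 26, 27, 29}
B = {3, 8, 15, 18, 26}
A ∩ B = {8, 26}

A ∩ B = {8, 26}


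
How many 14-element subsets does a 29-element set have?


C(n,k) = n! / (k!(n-k)!)
C(29,14) = 29! / (14!15!)
= 77558760

C(29,14) = 77558760


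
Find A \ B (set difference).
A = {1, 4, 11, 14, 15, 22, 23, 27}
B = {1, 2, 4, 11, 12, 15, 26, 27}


A \ B = elements in A but not in B
A = {1, 4, 11, 14, 15, 22, 23, 27}
B = {1, 2, 4, 11, 12, 15, 26, 27}
Remove from A any elements in B
A \ B = {14, 22, 23}

A \ B = {14, 22, 23}


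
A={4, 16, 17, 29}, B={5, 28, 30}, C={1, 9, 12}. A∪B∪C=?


A ∪ B = {4, 5, 16, 17, 28, 29, 30}
(A ∪ B) ∪ C = {1, 4, 5, 9, 12, 16, 17, 28, 29, 30}

A ∪ B ∪ C = {1, 4, 5, 9, 12, 16, 17, 28, 29, 30}


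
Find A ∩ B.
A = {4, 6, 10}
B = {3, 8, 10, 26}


A ∩ B = elements in both A and B
A = {4, 6, 10}
B = {3, 8, 10, 26}
A ∩ B = {10}

A ∩ B = {10}


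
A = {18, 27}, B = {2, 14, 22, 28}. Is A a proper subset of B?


A ⊂ B requires: A ⊆ B AND A ≠ B.
A ⊆ B? No
A ⊄ B, so A is not a proper subset.

No, A is not a proper subset of B


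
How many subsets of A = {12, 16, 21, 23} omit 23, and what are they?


A subset of A that omits 23 is a subset of A \ {23}, so there are 2^(n-1) = 2^3 = 8 of them.
Subsets excluding 23: ∅, {12}, {16}, {21}, {12, 16}, {12, 21}, {16, 21}, {12, 16, 21}

Subsets excluding 23 (8 total): ∅, {12}, {16}, {21}, {12, 16}, {12, 21}, {16, 21}, {12, 16, 21}


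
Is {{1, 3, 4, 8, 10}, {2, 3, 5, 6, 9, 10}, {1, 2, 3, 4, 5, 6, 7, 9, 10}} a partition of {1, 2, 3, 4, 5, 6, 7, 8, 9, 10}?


A partition requires: (1) non-empty parts, (2) pairwise disjoint, (3) union = U
Parts: {1, 3, 4, 8, 10}, {2, 3, 5, 6, 9, 10}, {1, 2, 3, 4, 5, 6, 7, 9, 10}
Union of parts: {1, 2, 3, 4, 5, 6, 7, 8, 9, 10}
U = {1, 2, 3, 4, 5, 6, 7, 8, 9, 10}
All non-empty? True
Pairwise disjoint? False
Covers U? True

No, not a valid partition


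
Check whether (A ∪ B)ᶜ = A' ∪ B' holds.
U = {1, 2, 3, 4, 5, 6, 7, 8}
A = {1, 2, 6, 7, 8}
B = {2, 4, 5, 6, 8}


LHS: A ∪ B = {1, 2, 4, 5, 6, 7, 8}
(A ∪ B)' = U \ (A ∪ B) = {3}
A' = {3, 4, 5}, B' = {1, 3, 7}
Claimed RHS: A' ∪ B' = {1, 3, 4, 5, 7}
Identity is INVALID: LHS = {3} but the RHS claimed here equals {1, 3, 4, 5, 7}. The correct form is (A ∪ B)' = A' ∩ B'.

Identity is invalid: (A ∪ B)' = {3} but A' ∪ B' = {1, 3, 4, 5, 7}. The correct De Morgan law is (A ∪ B)' = A' ∩ B'.


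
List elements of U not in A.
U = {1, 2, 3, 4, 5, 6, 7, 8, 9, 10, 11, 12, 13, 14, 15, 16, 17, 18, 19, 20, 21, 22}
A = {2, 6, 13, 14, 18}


Aᶜ = U \ A = elements in U but not in A
U = {1, 2, 3, 4, 5, 6, 7, 8, 9, 10, 11, 12, 13, 14, 15, 16, 17, 18, 19, 20, 21, 22}
A = {2, 6, 13, 14, 18}
Aᶜ = {1, 3, 4, 5, 7, 8, 9, 10, 11, 12, 15, 16, 17, 19, 20, 21, 22}

Aᶜ = {1, 3, 4, 5, 7, 8, 9, 10, 11, 12, 15, 16, 17, 19, 20, 21, 22}


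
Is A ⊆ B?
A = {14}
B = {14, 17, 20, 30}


A ⊆ B means every element of A is in B.
All elements of A are in B.
So A ⊆ B.

Yes, A ⊆ B


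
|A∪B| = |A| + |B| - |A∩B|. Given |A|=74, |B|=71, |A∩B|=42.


|A ∪ B| = |A| + |B| - |A ∩ B|
= 74 + 71 - 42
= 103

|A ∪ B| = 103


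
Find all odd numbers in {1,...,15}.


Checking each candidate:
Condition: odd numbers in {1,...,15}
Result = {1, 3, 5, 7, 9, 11, 13, 15}

{1, 3, 5, 7, 9, 11, 13, 15}


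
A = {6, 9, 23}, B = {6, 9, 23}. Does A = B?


Two sets are equal iff they have exactly the same elements.
A = {6, 9, 23}
B = {6, 9, 23}
Same elements → A = B

Yes, A = B


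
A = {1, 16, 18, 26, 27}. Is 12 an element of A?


A = {1, 16, 18, 26, 27}
Checking if 12 is in A
12 is not in A → False

12 ∉ A


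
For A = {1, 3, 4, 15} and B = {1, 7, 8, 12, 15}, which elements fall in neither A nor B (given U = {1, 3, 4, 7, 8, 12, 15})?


A = {1, 3, 4, 15}
B = {1, 7, 8, 12, 15}
Region: in neither A nor B (given U = {1, 3, 4, 7, 8, 12, 15})
Elements: ∅

Elements in neither A nor B (given U = {1, 3, 4, 7, 8, 12, 15}): ∅


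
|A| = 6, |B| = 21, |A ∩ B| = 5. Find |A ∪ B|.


|A ∪ B| = |A| + |B| - |A ∩ B|
= 6 + 21 - 5
= 22

|A ∪ B| = 22


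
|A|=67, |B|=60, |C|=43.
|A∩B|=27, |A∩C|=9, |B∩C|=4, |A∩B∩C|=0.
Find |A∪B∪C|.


|A∪B∪C| = |A|+|B|+|C| - |A∩B|-|A∩C|-|B∩C| + |A∩B∩C|
= 67+60+43 - 27-9-4 + 0
= 170 - 40 + 0
= 130

|A ∪ B ∪ C| = 130


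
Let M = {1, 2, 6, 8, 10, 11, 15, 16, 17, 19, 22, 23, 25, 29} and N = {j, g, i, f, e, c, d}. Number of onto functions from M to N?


n = |M| = 14, k = |N| = 7. Surjections via inclusion-exclusion:
S(n,k) = Σ(-1)^i × C(k,i) × (k-i)^n, i=0 to k
i=0: (-1)^0×C(7,0)×7^14 = 678223072849
i=1: (-1)^1×C(7,1)×6^14 = -548549148672
i=2: (-1)^2×C(7,2)×5^14 = 128173828125
i=3: (-1)^3×C(7,3)×4^14 = -9395240960
i=4: (-1)^4×C(7,4)×3^14 = 167403915
i=5: (-1)^5×C(7,5)×2^14 = -344064
i=6: (-1)^6×C(7,6)×1^14 = 7
i=7: (-1)^7×C(7,7)×0^14 = 0
Total = 248619571200

Number of surjections = 248619571200


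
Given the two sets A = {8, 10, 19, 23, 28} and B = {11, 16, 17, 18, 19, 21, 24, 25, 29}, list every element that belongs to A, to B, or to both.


A ∪ B = all elements in A or B (or both)
A = {8, 10, 19, 23, 28}
B = {11, 16, 17, 18, 19, 21, 24, 25, 29}
A ∪ B = {8, 10, 11, 16, 17, 18, 19, 21, 23, 24, 25, 28, 29}

A ∪ B = {8, 10, 11, 16, 17, 18, 19, 21, 23, 24, 25, 28, 29}


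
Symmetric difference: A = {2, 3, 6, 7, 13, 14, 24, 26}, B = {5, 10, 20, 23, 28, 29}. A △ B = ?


A △ B = (A \ B) ∪ (B \ A) = elements in exactly one of A or B
A \ B = {2, 3, 6, 7, 13, 14, 24, 26}
B \ A = {5, 10, 20, 23, 28, 29}
A △ B = {2, 3, 5, 6, 7, 10, 13, 14, 20, 23, 24, 26, 28, 29}

A △ B = {2, 3, 5, 6, 7, 10, 13, 14, 20, 23, 24, 26, 28, 29}


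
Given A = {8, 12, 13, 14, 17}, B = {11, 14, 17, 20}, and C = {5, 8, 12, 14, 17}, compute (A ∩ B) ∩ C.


A ∩ B = {14, 17}
(A ∩ B) ∩ C = {14, 17}

A ∩ B ∩ C = {14, 17}


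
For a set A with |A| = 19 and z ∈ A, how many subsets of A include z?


Subsets of A containing z correspond to subsets of A \ {z}, which has 18 elements.
Count = 2^(n-1) = 2^18
= 262144

Number of subsets containing z = 262144


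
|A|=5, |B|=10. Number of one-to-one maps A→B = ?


An injection sends each of |A| = 5 inputs to a distinct output in B.
# injections = |B|·(|B|-1)·…·(|B|-|A|+1) = 10! / (10 - 5)!
= 10 × 9 × 8 × 7 × 6
= 30240

Number of injections = 30240


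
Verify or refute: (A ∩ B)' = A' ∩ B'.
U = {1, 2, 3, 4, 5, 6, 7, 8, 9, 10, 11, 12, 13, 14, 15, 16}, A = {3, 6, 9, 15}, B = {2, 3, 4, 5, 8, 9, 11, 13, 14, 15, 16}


LHS: A ∩ B = {3, 9, 15}
(A ∩ B)' = U \ (A ∩ B) = {1, 2, 4, 5, 6, 7, 8, 10, 11, 12, 13, 14, 16}
A' = {1, 2, 4, 5, 7, 8, 10, 11, 12, 13, 14, 16}, B' = {1, 6, 7, 10, 12}
Claimed RHS: A' ∩ B' = {1, 7, 10, 12}
Identity is INVALID: LHS = {1, 2, 4, 5, 6, 7, 8, 10, 11, 12, 13, 14, 16} but the RHS claimed here equals {1, 7, 10, 12}. The correct form is (A ∩ B)' = A' ∪ B'.

Identity is invalid: (A ∩ B)' = {1, 2, 4, 5, 6, 7, 8, 10, 11, 12, 13, 14, 16} but A' ∩ B' = {1, 7, 10, 12}. The correct De Morgan law is (A ∩ B)' = A' ∪ B'.


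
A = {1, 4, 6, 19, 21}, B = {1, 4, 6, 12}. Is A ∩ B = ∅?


Disjoint means A ∩ B = ∅.
A ∩ B = {1, 4, 6}
A ∩ B ≠ ∅, so A and B are NOT disjoint.

No, A and B are not disjoint (A ∩ B = {1, 4, 6})


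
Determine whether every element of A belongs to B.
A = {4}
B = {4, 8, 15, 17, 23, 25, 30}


A ⊆ B means every element of A is in B.
All elements of A are in B.
So A ⊆ B.

Yes, A ⊆ B


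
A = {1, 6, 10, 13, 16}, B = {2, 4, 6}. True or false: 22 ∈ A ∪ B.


A = {1, 6, 10, 13, 16}, B = {2, 4, 6}
A ∪ B = all elements in A or B
A ∪ B = {1, 2, 4, 6, 10, 13, 16}
Checking if 22 ∈ A ∪ B
22 is not in A ∪ B → False

22 ∉ A ∪ B


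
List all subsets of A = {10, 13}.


|A| = 2, so |P(A)| = 2^2 = 4
Enumerate subsets by cardinality (0 to 2):
∅, {10}, {13}, {10, 13}

P(A) has 4 subsets: ∅, {10}, {13}, {10, 13}


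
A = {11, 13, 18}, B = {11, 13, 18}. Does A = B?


Two sets are equal iff they have exactly the same elements.
A = {11, 13, 18}
B = {11, 13, 18}
Same elements → A = B

Yes, A = B


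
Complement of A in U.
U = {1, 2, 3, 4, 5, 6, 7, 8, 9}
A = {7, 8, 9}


Aᶜ = U \ A = elements in U but not in A
U = {1, 2, 3, 4, 5, 6, 7, 8, 9}
A = {7, 8, 9}
Aᶜ = {1, 2, 3, 4, 5, 6}

Aᶜ = {1, 2, 3, 4, 5, 6}


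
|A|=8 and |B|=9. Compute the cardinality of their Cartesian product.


|A × B| = |A| × |B|
= 8 × 9
= 72

|A × B| = 72


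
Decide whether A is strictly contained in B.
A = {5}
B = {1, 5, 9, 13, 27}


A ⊂ B requires: A ⊆ B AND A ≠ B.
A ⊆ B? Yes
A = B? No
A ⊂ B: Yes (A is a proper subset of B)

Yes, A ⊂ B


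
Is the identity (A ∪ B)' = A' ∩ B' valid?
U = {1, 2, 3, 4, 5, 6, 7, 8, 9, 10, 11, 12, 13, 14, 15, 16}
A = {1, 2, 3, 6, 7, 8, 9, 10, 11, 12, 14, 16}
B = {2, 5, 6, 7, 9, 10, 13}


LHS: A ∪ B = {1, 2, 3, 5, 6, 7, 8, 9, 10, 11, 12, 13, 14, 16}
(A ∪ B)' = U \ (A ∪ B) = {4, 15}
A' = {4, 5, 13, 15}, B' = {1, 3, 4, 8, 11, 12, 14, 15, 16}
Claimed RHS: A' ∩ B' = {4, 15}
Identity is VALID: LHS = RHS = {4, 15} ✓

Identity is valid. (A ∪ B)' = A' ∩ B' = {4, 15}


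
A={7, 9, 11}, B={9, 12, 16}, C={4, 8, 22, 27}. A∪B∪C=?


A ∪ B = {7, 9, 11, 12, 16}
(A ∪ B) ∪ C = {4, 7, 8, 9, 11, 12, 16, 22, 27}

A ∪ B ∪ C = {4, 7, 8, 9, 11, 12, 16, 22, 27}


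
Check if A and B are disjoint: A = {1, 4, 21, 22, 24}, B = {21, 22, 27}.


Disjoint means A ∩ B = ∅.
A ∩ B = {21, 22}
A ∩ B ≠ ∅, so A and B are NOT disjoint.

No, A and B are not disjoint (A ∩ B = {21, 22})


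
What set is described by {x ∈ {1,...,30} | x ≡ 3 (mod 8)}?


Checking each candidate:
Condition: x in {1,...,30} with x ≡ 3 (mod 8)
Result = {3, 11, 19, 27}

{3, 11, 19, 27}


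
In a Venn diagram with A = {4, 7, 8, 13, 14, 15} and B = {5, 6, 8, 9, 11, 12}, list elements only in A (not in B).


A = {4, 7, 8, 13, 14, 15}
B = {5, 6, 8, 9, 11, 12}
Region: only in A (not in B)
Elements: {4, 7, 13, 14, 15}

Elements only in A (not in B): {4, 7, 13, 14, 15}


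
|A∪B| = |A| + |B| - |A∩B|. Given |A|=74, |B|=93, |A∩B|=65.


|A ∪ B| = |A| + |B| - |A ∩ B|
= 74 + 93 - 65
= 102

|A ∪ B| = 102


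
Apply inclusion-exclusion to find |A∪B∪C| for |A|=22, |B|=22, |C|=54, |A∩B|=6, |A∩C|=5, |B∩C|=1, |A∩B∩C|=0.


|A∪B∪C| = |A|+|B|+|C| - |A∩B|-|A∩C|-|B∩C| + |A∩B∩C|
= 22+22+54 - 6-5-1 + 0
= 98 - 12 + 0
= 86

|A ∪ B ∪ C| = 86


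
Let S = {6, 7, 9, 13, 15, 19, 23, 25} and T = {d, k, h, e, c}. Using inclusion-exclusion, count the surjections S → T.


n = |S| = 8, k = |T| = 5. Surjections via inclusion-exclusion:
S(n,k) = Σ(-1)^i × C(k,i) × (k-i)^n, i=0 to k
i=0: (-1)^0×C(5,0)×5^8 = 390625
i=1: (-1)^1×C(5,1)×4^8 = -327680
i=2: (-1)^2×C(5,2)×3^8 = 65610
i=3: (-1)^3×C(5,3)×2^8 = -2560
i=4: (-1)^4×C(5,4)×1^8 = 5
i=5: (-1)^5×C(5,5)×0^8 = 0
Total = 126000

Number of surjections = 126000


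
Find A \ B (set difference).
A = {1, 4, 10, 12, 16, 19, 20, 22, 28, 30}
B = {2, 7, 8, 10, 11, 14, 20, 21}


A \ B = elements in A but not in B
A = {1, 4, 10, 12, 16, 19, 20, 22, 28, 30}
B = {2, 7, 8, 10, 11, 14, 20, 21}
Remove from A any elements in B
A \ B = {1, 4, 12, 16, 19, 22, 28, 30}

A \ B = {1, 4, 12, 16, 19, 22, 28, 30}


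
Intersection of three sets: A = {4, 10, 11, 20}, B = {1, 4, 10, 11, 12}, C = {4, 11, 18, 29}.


A ∩ B = {4, 10, 11}
(A ∩ B) ∩ C = {4, 11}

A ∩ B ∩ C = {4, 11}


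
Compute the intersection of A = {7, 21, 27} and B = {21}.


A ∩ B = elements in both A and B
A = {7, 21, 27}
B = {21}
A ∩ B = {21}

A ∩ B = {21}


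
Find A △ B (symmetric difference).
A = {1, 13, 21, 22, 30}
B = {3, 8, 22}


A △ B = (A \ B) ∪ (B \ A) = elements in exactly one of A or B
A \ B = {1, 13, 21, 30}
B \ A = {3, 8}
A △ B = {1, 3, 8, 13, 21, 30}

A △ B = {1, 3, 8, 13, 21, 30}


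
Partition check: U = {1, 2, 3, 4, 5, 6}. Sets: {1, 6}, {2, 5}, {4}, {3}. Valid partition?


A partition requires: (1) non-empty parts, (2) pairwise disjoint, (3) union = U
Parts: {1, 6}, {2, 5}, {4}, {3}
Union of parts: {1, 2, 3, 4, 5, 6}
U = {1, 2, 3, 4, 5, 6}
All non-empty? True
Pairwise disjoint? True
Covers U? True

Yes, valid partition


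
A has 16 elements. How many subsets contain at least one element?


Total subsets = 2^n = 2^16 = 65536
Non-empty subsets exclude the empty set: 2^n - 1
= 65536 - 1
= 65535

Number of non-empty subsets = 65535


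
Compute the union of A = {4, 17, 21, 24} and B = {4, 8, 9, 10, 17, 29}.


A ∪ B = all elements in A or B (or both)
A = {4, 17, 21, 24}
B = {4, 8, 9, 10, 17, 29}
A ∪ B = {4, 8, 9, 10, 17, 21, 24, 29}

A ∪ B = {4, 8, 9, 10, 17, 21, 24, 29}


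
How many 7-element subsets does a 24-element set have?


C(n,k) = n! / (k!(n-k)!)
C(24,7) = 24! / (7!17!)
= 346104

C(24,7) = 346104


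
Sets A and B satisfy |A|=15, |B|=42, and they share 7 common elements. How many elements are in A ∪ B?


|A ∪ B| = |A| + |B| - |A ∩ B|
= 15 + 42 - 7
= 50

|A ∪ B| = 50


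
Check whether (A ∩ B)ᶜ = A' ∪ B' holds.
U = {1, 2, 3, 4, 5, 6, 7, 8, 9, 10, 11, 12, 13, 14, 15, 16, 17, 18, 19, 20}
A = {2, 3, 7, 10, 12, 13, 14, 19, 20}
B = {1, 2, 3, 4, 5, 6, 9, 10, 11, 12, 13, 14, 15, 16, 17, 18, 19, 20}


LHS: A ∩ B = {2, 3, 10, 12, 13, 14, 19, 20}
(A ∩ B)' = U \ (A ∩ B) = {1, 4, 5, 6, 7, 8, 9, 11, 15, 16, 17, 18}
A' = {1, 4, 5, 6, 8, 9, 11, 15, 16, 17, 18}, B' = {7, 8}
Claimed RHS: A' ∪ B' = {1, 4, 5, 6, 7, 8, 9, 11, 15, 16, 17, 18}
Identity is VALID: LHS = RHS = {1, 4, 5, 6, 7, 8, 9, 11, 15, 16, 17, 18} ✓

Identity is valid. (A ∩ B)' = A' ∪ B' = {1, 4, 5, 6, 7, 8, 9, 11, 15, 16, 17, 18}


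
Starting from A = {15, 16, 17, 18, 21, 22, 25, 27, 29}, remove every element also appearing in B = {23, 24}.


A \ B = elements in A but not in B
A = {15, 16, 17, 18, 21, 22, 25, 27, 29}
B = {23, 24}
Remove from A any elements in B
A \ B = {15, 16, 17, 18, 21, 22, 25, 27, 29}

A \ B = {15, 16, 17, 18, 21, 22, 25, 27, 29}


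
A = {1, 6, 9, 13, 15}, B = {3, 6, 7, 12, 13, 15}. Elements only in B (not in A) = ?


A = {1, 6, 9, 13, 15}
B = {3, 6, 7, 12, 13, 15}
Region: only in B (not in A)
Elements: {3, 7, 12}

Elements only in B (not in A): {3, 7, 12}


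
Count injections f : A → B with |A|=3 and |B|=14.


An injection sends each of |A| = 3 inputs to a distinct output in B.
# injections = |B|·(|B|-1)·…·(|B|-|A|+1) = 14! / (14 - 3)!
= 14 × 13 × 12
= 2184

Number of injections = 2184


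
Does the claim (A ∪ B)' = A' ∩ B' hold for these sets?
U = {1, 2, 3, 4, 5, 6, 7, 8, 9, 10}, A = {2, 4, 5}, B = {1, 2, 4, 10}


LHS: A ∪ B = {1, 2, 4, 5, 10}
(A ∪ B)' = U \ (A ∪ B) = {3, 6, 7, 8, 9}
A' = {1, 3, 6, 7, 8, 9, 10}, B' = {3, 5, 6, 7, 8, 9}
Claimed RHS: A' ∩ B' = {3, 6, 7, 8, 9}
Identity is VALID: LHS = RHS = {3, 6, 7, 8, 9} ✓

Identity is valid. (A ∪ B)' = A' ∩ B' = {3, 6, 7, 8, 9}


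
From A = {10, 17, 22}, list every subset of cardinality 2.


|A| = 3, so A has C(3,2) = 3 subsets of size 2.
Enumerate by choosing 2 elements from A at a time:
{10, 17}, {10, 22}, {17, 22}

2-element subsets (3 total): {10, 17}, {10, 22}, {17, 22}


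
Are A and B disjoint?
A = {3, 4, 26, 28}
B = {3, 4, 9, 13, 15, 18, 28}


Disjoint means A ∩ B = ∅.
A ∩ B = {3, 4, 28}
A ∩ B ≠ ∅, so A and B are NOT disjoint.

No, A and B are not disjoint (A ∩ B = {3, 4, 28})


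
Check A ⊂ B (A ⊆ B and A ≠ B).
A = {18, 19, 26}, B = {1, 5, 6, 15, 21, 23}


A ⊂ B requires: A ⊆ B AND A ≠ B.
A ⊆ B? No
A ⊄ B, so A is not a proper subset.

No, A is not a proper subset of B


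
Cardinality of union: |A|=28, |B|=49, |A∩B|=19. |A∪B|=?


|A ∪ B| = |A| + |B| - |A ∩ B|
= 28 + 49 - 19
= 58

|A ∪ B| = 58


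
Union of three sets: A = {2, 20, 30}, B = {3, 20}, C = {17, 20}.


A ∪ B = {2, 3, 20, 30}
(A ∪ B) ∪ C = {2, 3, 17, 20, 30}

A ∪ B ∪ C = {2, 3, 17, 20, 30}


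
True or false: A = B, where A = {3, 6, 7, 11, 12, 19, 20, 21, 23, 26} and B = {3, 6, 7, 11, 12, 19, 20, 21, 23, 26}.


Two sets are equal iff they have exactly the same elements.
A = {3, 6, 7, 11, 12, 19, 20, 21, 23, 26}
B = {3, 6, 7, 11, 12, 19, 20, 21, 23, 26}
Same elements → A = B

Yes, A = B


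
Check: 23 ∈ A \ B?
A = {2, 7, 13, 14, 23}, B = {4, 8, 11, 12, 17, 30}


A = {2, 7, 13, 14, 23}, B = {4, 8, 11, 12, 17, 30}
A \ B = elements in A but not in B
A \ B = {2, 7, 13, 14, 23}
Checking if 23 ∈ A \ B
23 is in A \ B → True

23 ∈ A \ B


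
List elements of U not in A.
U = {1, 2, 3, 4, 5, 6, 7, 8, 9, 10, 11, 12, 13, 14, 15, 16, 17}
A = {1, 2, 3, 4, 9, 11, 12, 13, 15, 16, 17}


Aᶜ = U \ A = elements in U but not in A
U = {1, 2, 3, 4, 5, 6, 7, 8, 9, 10, 11, 12, 13, 14, 15, 16, 17}
A = {1, 2, 3, 4, 9, 11, 12, 13, 15, 16, 17}
Aᶜ = {5, 6, 7, 8, 10, 14}

Aᶜ = {5, 6, 7, 8, 10, 14}


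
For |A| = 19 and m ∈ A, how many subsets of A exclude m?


Subsets of A avoiding m are subsets of A \ {m}, which has 18 elements.
Count = 2^(n-1) = 2^18
= 262144

Number of subsets avoiding m = 262144


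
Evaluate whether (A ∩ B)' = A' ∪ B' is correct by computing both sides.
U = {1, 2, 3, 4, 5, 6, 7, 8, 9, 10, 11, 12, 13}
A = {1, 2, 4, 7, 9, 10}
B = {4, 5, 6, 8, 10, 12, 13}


LHS: A ∩ B = {4, 10}
(A ∩ B)' = U \ (A ∩ B) = {1, 2, 3, 5, 6, 7, 8, 9, 11, 12, 13}
A' = {3, 5, 6, 8, 11, 12, 13}, B' = {1, 2, 3, 7, 9, 11}
Claimed RHS: A' ∪ B' = {1, 2, 3, 5, 6, 7, 8, 9, 11, 12, 13}
Identity is VALID: LHS = RHS = {1, 2, 3, 5, 6, 7, 8, 9, 11, 12, 13} ✓

Identity is valid. (A ∩ B)' = A' ∪ B' = {1, 2, 3, 5, 6, 7, 8, 9, 11, 12, 13}


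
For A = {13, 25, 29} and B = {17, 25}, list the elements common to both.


A ∩ B = elements in both A and B
A = {13, 25, 29}
B = {17, 25}
A ∩ B = {25}

A ∩ B = {25}


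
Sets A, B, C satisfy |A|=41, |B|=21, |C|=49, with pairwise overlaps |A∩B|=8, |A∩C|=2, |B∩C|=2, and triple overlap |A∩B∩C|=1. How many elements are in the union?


|A∪B∪C| = |A|+|B|+|C| - |A∩B|-|A∩C|-|B∩C| + |A∩B∩C|
= 41+21+49 - 8-2-2 + 1
= 111 - 12 + 1
= 100

|A ∪ B ∪ C| = 100


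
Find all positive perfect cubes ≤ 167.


Checking each candidate:
Condition: positive perfect cubes ≤ 167
Result = {1, 8, 27, 64, 125}

{1, 8, 27, 64, 125}


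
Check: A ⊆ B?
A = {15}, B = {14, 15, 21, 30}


A ⊆ B means every element of A is in B.
All elements of A are in B.
So A ⊆ B.

Yes, A ⊆ B


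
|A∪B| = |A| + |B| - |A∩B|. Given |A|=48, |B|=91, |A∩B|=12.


|A ∪ B| = |A| + |B| - |A ∩ B|
= 48 + 91 - 12
= 127

|A ∪ B| = 127


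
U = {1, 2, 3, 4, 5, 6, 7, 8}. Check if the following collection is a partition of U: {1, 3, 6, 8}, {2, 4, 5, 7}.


A partition requires: (1) non-empty parts, (2) pairwise disjoint, (3) union = U
Parts: {1, 3, 6, 8}, {2, 4, 5, 7}
Union of parts: {1, 2, 3, 4, 5, 6, 7, 8}
U = {1, 2, 3, 4, 5, 6, 7, 8}
All non-empty? True
Pairwise disjoint? True
Covers U? True

Yes, valid partition


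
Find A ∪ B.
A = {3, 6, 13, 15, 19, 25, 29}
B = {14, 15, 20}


A ∪ B = all elements in A or B (or both)
A = {3, 6, 13, 15, 19, 25, 29}
B = {14, 15, 20}
A ∪ B = {3, 6, 13, 14, 15, 19, 20, 25, 29}

A ∪ B = {3, 6, 13, 14, 15, 19, 20, 25, 29}


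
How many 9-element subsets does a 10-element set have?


C(n,k) = n! / (k!(n-k)!)
C(10,9) = 10! / (9!1!)
= 10

C(10,9) = 10


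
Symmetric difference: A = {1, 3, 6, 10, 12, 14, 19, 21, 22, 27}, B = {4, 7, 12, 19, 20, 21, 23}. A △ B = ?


A △ B = (A \ B) ∪ (B \ A) = elements in exactly one of A or B
A \ B = {1, 3, 6, 10, 14, 22, 27}
B \ A = {4, 7, 20, 23}
A △ B = {1, 3, 4, 6, 7, 10, 14, 20, 22, 23, 27}

A △ B = {1, 3, 4, 6, 7, 10, 14, 20, 22, 23, 27}


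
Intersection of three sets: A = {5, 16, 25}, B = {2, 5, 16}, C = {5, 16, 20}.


A ∩ B = {5, 16}
(A ∩ B) ∩ C = {5, 16}

A ∩ B ∩ C = {5, 16}


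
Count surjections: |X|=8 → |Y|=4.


n = |X| = 8, k = |Y| = 4. Surjections via inclusion-exclusion:
S(n,k) = Σ(-1)^i × C(k,i) × (k-i)^n, i=0 to k
i=0: (-1)^0×C(4,0)×4^8 = 65536
i=1: (-1)^1×C(4,1)×3^8 = -26244
i=2: (-1)^2×C(4,2)×2^8 = 1536
i=3: (-1)^3×C(4,3)×1^8 = -4
i=4: (-1)^4×C(4,4)×0^8 = 0
Total = 40824

Number of surjections = 40824


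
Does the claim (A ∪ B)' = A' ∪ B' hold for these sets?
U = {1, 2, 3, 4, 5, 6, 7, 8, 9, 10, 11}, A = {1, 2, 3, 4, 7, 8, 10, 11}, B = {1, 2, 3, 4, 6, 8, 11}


LHS: A ∪ B = {1, 2, 3, 4, 6, 7, 8, 10, 11}
(A ∪ B)' = U \ (A ∪ B) = {5, 9}
A' = {5, 6, 9}, B' = {5, 7, 9, 10}
Claimed RHS: A' ∪ B' = {5, 6, 7, 9, 10}
Identity is INVALID: LHS = {5, 9} but the RHS claimed here equals {5, 6, 7, 9, 10}. The correct form is (A ∪ B)' = A' ∩ B'.

Identity is invalid: (A ∪ B)' = {5, 9} but A' ∪ B' = {5, 6, 7, 9, 10}. The correct De Morgan law is (A ∪ B)' = A' ∩ B'.


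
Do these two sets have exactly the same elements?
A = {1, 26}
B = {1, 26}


Two sets are equal iff they have exactly the same elements.
A = {1, 26}
B = {1, 26}
Same elements → A = B

Yes, A = B


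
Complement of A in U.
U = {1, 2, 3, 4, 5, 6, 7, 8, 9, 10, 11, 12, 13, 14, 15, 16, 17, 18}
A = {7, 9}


Aᶜ = U \ A = elements in U but not in A
U = {1, 2, 3, 4, 5, 6, 7, 8, 9, 10, 11, 12, 13, 14, 15, 16, 17, 18}
A = {7, 9}
Aᶜ = {1, 2, 3, 4, 5, 6, 8, 10, 11, 12, 13, 14, 15, 16, 17, 18}

Aᶜ = {1, 2, 3, 4, 5, 6, 8, 10, 11, 12, 13, 14, 15, 16, 17, 18}


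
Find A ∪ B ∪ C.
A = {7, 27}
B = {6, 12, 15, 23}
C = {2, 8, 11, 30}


A ∪ B = {6, 7, 12, 15, 23, 27}
(A ∪ B) ∪ C = {2, 6, 7, 8, 11, 12, 15, 23, 27, 30}

A ∪ B ∪ C = {2, 6, 7, 8, 11, 12, 15, 23, 27, 30}


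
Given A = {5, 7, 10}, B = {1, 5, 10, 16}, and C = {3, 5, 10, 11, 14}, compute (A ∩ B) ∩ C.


A ∩ B = {5, 10}
(A ∩ B) ∩ C = {5, 10}

A ∩ B ∩ C = {5, 10}


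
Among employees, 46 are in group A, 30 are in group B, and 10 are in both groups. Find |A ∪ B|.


|A ∪ B| = |A| + |B| - |A ∩ B|
= 46 + 30 - 10
= 66

|A ∪ B| = 66


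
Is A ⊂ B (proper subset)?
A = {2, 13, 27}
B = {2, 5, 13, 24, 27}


A ⊂ B requires: A ⊆ B AND A ≠ B.
A ⊆ B? Yes
A = B? No
A ⊂ B: Yes (A is a proper subset of B)

Yes, A ⊂ B


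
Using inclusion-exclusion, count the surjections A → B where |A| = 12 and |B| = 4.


n = |A| = 12, k = |B| = 4. Surjections via inclusion-exclusion:
S(n,k) = Σ(-1)^i × C(k,i) × (k-i)^n, i=0 to k
i=0: (-1)^0×C(4,0)×4^12 = 16777216
i=1: (-1)^1×C(4,1)×3^12 = -2125764
i=2: (-1)^2×C(4,2)×2^12 = 24576
i=3: (-1)^3×C(4,3)×1^12 = -4
i=4: (-1)^4×C(4,4)×0^12 = 0
Total = 14676024

Number of surjections = 14676024


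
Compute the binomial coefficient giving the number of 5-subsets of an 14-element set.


C(n,k) = n! / (k!(n-k)!)
C(14,5) = 14! / (5!9!)
= 2002

C(14,5) = 2002


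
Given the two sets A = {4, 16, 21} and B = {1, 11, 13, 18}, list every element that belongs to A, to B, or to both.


A ∪ B = all elements in A or B (or both)
A = {4, 16, 21}
B = {1, 11, 13, 18}
A ∪ B = {1, 4, 11, 13, 16, 18, 21}

A ∪ B = {1, 4, 11, 13, 16, 18, 21}


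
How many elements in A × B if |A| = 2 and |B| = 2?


|A × B| = |A| × |B|
= 2 × 2
= 4

|A × B| = 4


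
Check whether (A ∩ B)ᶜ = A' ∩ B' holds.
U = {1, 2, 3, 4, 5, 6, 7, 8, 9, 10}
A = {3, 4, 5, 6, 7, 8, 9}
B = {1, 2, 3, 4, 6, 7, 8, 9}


LHS: A ∩ B = {3, 4, 6, 7, 8, 9}
(A ∩ B)' = U \ (A ∩ B) = {1, 2, 5, 10}
A' = {1, 2, 10}, B' = {5, 10}
Claimed RHS: A' ∩ B' = {10}
Identity is INVALID: LHS = {1, 2, 5, 10} but the RHS claimed here equals {10}. The correct form is (A ∩ B)' = A' ∪ B'.

Identity is invalid: (A ∩ B)' = {1, 2, 5, 10} but A' ∩ B' = {10}. The correct De Morgan law is (A ∩ B)' = A' ∪ B'.


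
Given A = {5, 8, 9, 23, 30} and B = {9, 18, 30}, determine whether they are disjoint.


Disjoint means A ∩ B = ∅.
A ∩ B = {9, 30}
A ∩ B ≠ ∅, so A and B are NOT disjoint.

No, A and B are not disjoint (A ∩ B = {9, 30})


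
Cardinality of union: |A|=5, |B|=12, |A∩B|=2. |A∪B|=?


|A ∪ B| = |A| + |B| - |A ∩ B|
= 5 + 12 - 2
= 15

|A ∪ B| = 15


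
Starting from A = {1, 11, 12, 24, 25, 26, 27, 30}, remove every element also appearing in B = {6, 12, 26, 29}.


A \ B = elements in A but not in B
A = {1, 11, 12, 24, 25, 26, 27, 30}
B = {6, 12, 26, 29}
Remove from A any elements in B
A \ B = {1, 11, 24, 25, 27, 30}

A \ B = {1, 11, 24, 25, 27, 30}


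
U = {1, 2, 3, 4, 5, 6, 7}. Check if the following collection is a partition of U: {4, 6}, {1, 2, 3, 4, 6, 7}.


A partition requires: (1) non-empty parts, (2) pairwise disjoint, (3) union = U
Parts: {4, 6}, {1, 2, 3, 4, 6, 7}
Union of parts: {1, 2, 3, 4, 6, 7}
U = {1, 2, 3, 4, 5, 6, 7}
All non-empty? True
Pairwise disjoint? False
Covers U? False

No, not a valid partition


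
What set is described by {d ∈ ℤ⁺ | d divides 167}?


Checking each candidate:
Condition: positive divisors of 167
Result = {1, 167}

{1, 167}


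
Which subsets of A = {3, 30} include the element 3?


A subset of A contains 3 iff the remaining 1 elements form any subset of A \ {3}.
Count: 2^(n-1) = 2^1 = 2
Subsets containing 3: {3}, {3, 30}

Subsets containing 3 (2 total): {3}, {3, 30}


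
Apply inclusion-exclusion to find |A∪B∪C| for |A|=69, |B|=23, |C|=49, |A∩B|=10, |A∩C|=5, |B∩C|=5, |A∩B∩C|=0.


|A∪B∪C| = |A|+|B|+|C| - |A∩B|-|A∩C|-|B∩C| + |A∩B∩C|
= 69+23+49 - 10-5-5 + 0
= 141 - 20 + 0
= 121

|A ∪ B ∪ C| = 121


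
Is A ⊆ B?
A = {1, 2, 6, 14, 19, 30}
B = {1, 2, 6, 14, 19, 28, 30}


A ⊆ B means every element of A is in B.
All elements of A are in B.
So A ⊆ B.

Yes, A ⊆ B


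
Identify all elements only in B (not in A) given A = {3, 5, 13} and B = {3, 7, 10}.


A = {3, 5, 13}
B = {3, 7, 10}
Region: only in B (not in A)
Elements: {7, 10}

Elements only in B (not in A): {7, 10}
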